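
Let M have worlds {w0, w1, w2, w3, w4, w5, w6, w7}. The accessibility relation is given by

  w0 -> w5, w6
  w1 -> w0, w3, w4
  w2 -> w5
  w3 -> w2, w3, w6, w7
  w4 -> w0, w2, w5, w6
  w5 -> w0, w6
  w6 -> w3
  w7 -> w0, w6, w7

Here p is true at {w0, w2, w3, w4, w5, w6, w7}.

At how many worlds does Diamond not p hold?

0

w0: successors {w5, w6}; not p there: w5:F, w6:F. ✗
w1: successors {w0, w3, w4}; not p there: w0:F, w3:F, w4:F. ✗
w2: successors {w5}; not p there: w5:F. ✗
w3: successors {w2, w3, w6, w7}; not p there: w2:F, w3:F, w6:F, w7:F. ✗
w4: successors {w0, w2, w5, w6}; not p there: w0:F, w2:F, w5:F, w6:F. ✗
w5: successors {w0, w6}; not p there: w0:F, w6:F. ✗
w6: successors {w3}; not p there: w3:F. ✗
w7: successors {w0, w6, w7}; not p there: w0:F, w6:F, w7:F. ✗
Satisfying worlds: ∅.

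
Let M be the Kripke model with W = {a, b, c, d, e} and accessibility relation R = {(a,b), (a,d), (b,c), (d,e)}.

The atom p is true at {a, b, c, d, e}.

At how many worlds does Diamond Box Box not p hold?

a: successors {b, d}; Box Box not p there: b:T, d:T. ✓
b: successors {c}; Box Box not p there: c:T. ✓
c: no successors, so Diamond Box Box not p fails. ✗
d: successors {e}; Box Box not p there: e:T. ✓
e: no successors, so Diamond Box Box not p fails. ✗
Satisfying worlds: {a, b, d}.

3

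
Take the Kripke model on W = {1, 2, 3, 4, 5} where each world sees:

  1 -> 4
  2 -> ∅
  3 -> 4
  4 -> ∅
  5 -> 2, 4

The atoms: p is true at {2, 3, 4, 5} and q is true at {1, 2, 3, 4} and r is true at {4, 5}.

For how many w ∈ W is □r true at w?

4

1: successors {4}; r there: 4:T. ✓
2: no successors, so □r holds vacuously. ✓
3: successors {4}; r there: 4:T. ✓
4: no successors, so □r holds vacuously. ✓
5: successors {2, 4}; r there: 2:F, 4:T. ✗
Satisfying worlds: {1, 2, 3, 4}.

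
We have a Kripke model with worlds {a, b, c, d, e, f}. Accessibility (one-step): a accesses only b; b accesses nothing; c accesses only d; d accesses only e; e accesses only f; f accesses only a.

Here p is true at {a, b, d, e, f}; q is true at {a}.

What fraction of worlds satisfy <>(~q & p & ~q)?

a: successors {b}; ~q & p & ~q there: b:T. ✓
b: no successors, so <>(~q & p & ~q) fails. ✗
c: successors {d}; ~q & p & ~q there: d:T. ✓
d: successors {e}; ~q & p & ~q there: e:T. ✓
e: successors {f}; ~q & p & ~q there: f:T. ✓
f: successors {a}; ~q & p & ~q there: a:F. ✗
That's 4 of 6 worlds, so 4/6 = 2/3.

2/3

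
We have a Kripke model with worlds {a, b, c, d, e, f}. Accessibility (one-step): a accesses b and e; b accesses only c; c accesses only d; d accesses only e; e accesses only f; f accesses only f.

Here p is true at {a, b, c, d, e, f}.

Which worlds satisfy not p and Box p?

a: not p is F, Box p is T. ✗
b: not p is F, Box p is T. ✗
c: not p is F, Box p is T. ✗
d: not p is F, Box p is T. ✗
e: not p is F, Box p is T. ✗
f: not p is F, Box p is T. ✗

∅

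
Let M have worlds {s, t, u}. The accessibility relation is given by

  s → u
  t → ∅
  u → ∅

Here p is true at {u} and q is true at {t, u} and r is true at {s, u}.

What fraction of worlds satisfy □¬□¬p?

s: successors {u}; ¬□¬p there: u:F. ✗
t: no successors, so □¬□¬p holds vacuously. ✓
u: no successors, so □¬□¬p holds vacuously. ✓
That's 2 of 3 worlds, so 2/3.

2/3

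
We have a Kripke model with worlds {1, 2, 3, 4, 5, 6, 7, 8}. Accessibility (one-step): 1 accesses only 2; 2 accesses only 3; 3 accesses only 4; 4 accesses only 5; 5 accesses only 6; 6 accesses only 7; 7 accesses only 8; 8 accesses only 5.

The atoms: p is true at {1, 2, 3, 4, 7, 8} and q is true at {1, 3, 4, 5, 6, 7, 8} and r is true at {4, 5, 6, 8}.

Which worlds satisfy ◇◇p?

{1, 2, 5, 6}

1: successors {2}; ◇p there: 2:T. ✓
2: successors {3}; ◇p there: 3:T. ✓
3: successors {4}; ◇p there: 4:F. ✗
4: successors {5}; ◇p there: 5:F. ✗
5: successors {6}; ◇p there: 6:T. ✓
6: successors {7}; ◇p there: 7:T. ✓
7: successors {8}; ◇p there: 8:F. ✗
8: successors {5}; ◇p there: 5:F. ✗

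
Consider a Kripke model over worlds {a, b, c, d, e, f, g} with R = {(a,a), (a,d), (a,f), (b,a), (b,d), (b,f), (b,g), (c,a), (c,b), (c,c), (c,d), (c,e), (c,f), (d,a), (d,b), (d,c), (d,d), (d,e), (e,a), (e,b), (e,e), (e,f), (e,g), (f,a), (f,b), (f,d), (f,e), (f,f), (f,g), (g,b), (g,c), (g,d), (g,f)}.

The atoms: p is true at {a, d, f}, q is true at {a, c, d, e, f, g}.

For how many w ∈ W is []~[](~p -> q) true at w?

0

a: successors {a, d, f}; ~[](~p -> q) there: a:F, d:T, f:T. ✗
b: successors {a, d, f, g}; ~[](~p -> q) there: a:F, d:T, f:T, g:T. ✗
c: successors {a, b, c, d, e, f}; ~[](~p -> q) there: a:F, b:F, c:T, d:T, e:T, f:T. ✗
d: successors {a, b, c, d, e}; ~[](~p -> q) there: a:F, b:F, c:T, d:T, e:T. ✗
e: successors {a, b, e, f, g}; ~[](~p -> q) there: a:F, b:F, e:T, f:T, g:T. ✗
f: successors {a, b, d, e, f, g}; ~[](~p -> q) there: a:F, b:F, d:T, e:T, f:T, g:T. ✗
g: successors {b, c, d, f}; ~[](~p -> q) there: b:F, c:T, d:T, f:T. ✗
Satisfying worlds: ∅.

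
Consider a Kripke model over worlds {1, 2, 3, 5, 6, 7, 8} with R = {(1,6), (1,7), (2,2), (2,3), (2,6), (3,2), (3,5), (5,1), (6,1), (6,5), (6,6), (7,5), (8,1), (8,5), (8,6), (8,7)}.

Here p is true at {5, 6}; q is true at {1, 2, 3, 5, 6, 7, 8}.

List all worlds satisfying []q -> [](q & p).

{7}

1: []q is T, [](q & p) is F. ✗
2: []q is T, [](q & p) is F. ✗
3: []q is T, [](q & p) is F. ✗
5: []q is T, [](q & p) is F. ✗
6: []q is T, [](q & p) is F. ✗
7: []q is T, [](q & p) is T. ✓
8: []q is T, [](q & p) is F. ✗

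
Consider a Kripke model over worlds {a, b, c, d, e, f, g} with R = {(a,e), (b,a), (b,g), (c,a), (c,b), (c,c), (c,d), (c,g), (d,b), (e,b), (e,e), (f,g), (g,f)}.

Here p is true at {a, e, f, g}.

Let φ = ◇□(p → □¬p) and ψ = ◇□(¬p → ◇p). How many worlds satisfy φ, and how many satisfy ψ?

For ◇□(p → □¬p):
a: successors {e}; □(p → □¬p) there: e:F. ✗
b: successors {a, g}; □(p → □¬p) there: a:F, g:F. ✗
c: successors {a, b, c, d, g}; □(p → □¬p) there: a:F, b:F, c:F, d:T, g:F. ✓
d: successors {b}; □(p → □¬p) there: b:F. ✗
e: successors {b, e}; □(p → □¬p) there: b:F, e:F. ✗
f: successors {g}; □(p → □¬p) there: g:F. ✗
g: successors {f}; □(p → □¬p) there: f:F. ✗
— 1 world.
For ◇□(¬p → ◇p):
a: successors {e}; □(¬p → ◇p) there: e:T. ✓
b: successors {a, g}; □(¬p → ◇p) there: a:T, g:T. ✓
c: successors {a, b, c, d, g}; □(¬p → ◇p) there: a:T, b:T, c:F, d:T, g:T. ✓
d: successors {b}; □(¬p → ◇p) there: b:T. ✓
e: successors {b, e}; □(¬p → ◇p) there: b:T, e:T. ✓
f: successors {g}; □(¬p → ◇p) there: g:T. ✓
g: successors {f}; □(¬p → ◇p) there: f:T. ✓
— 7 worlds.

1 and 7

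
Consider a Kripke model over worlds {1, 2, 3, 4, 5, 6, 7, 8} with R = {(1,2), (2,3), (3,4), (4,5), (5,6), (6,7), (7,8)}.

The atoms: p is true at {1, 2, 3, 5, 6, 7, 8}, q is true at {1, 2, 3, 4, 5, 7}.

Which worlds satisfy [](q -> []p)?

{1, 3, 4, 5, 6, 7, 8}

1: successors {2}; q -> []p there: 2:T. ✓
2: successors {3}; q -> []p there: 3:F. ✗
3: successors {4}; q -> []p there: 4:T. ✓
4: successors {5}; q -> []p there: 5:T. ✓
5: successors {6}; q -> []p there: 6:T. ✓
6: successors {7}; q -> []p there: 7:T. ✓
7: successors {8}; q -> []p there: 8:T. ✓
8: no successors, so [](q -> []p) holds vacuously. ✓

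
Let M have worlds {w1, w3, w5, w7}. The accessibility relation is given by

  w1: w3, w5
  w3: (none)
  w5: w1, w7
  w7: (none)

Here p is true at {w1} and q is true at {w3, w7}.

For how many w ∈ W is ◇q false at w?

w1: successors {w3, w5}; q there: w3:T, w5:F. ✓
w3: no successors, so ◇q fails. ✗
w5: successors {w1, w7}; q there: w1:F, w7:T. ✓
w7: no successors, so ◇q fails. ✗
Satisfying worlds: {w1, w5}.
So ◇q fails at the other 2 worlds.

2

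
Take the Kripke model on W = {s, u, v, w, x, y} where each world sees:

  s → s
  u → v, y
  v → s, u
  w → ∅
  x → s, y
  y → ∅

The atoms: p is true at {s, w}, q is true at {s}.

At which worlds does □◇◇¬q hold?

s: successors {s}; ◇◇¬q there: s:F. ✗
u: successors {v, y}; ◇◇¬q there: v:T, y:F. ✗
v: successors {s, u}; ◇◇¬q there: s:F, u:T. ✗
w: no successors, so □◇◇¬q holds vacuously. ✓
x: successors {s, y}; ◇◇¬q there: s:F, y:F. ✗
y: no successors, so □◇◇¬q holds vacuously. ✓

{w, y}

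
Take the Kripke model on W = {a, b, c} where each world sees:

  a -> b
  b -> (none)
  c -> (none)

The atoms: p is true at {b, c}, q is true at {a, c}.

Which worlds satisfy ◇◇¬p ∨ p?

{b, c}

a: ◇◇¬p is F, p is F. ✗
b: ◇◇¬p is F, p is T. ✓
c: ◇◇¬p is F, p is T. ✓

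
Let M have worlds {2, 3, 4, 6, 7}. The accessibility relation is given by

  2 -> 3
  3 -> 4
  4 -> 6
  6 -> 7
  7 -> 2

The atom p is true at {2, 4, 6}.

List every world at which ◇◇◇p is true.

{2, 4, 7}

2: successors {3}; ◇◇p there: 3:T. ✓
3: successors {4}; ◇◇p there: 4:F. ✗
4: successors {6}; ◇◇p there: 6:T. ✓
6: successors {7}; ◇◇p there: 7:F. ✗
7: successors {2}; ◇◇p there: 2:T. ✓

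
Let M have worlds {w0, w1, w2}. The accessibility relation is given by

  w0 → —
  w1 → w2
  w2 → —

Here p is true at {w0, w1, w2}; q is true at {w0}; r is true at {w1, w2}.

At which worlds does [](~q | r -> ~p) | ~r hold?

w0: [](~q | r -> ~p) is T, ~r is T. ✓
w1: [](~q | r -> ~p) is F, ~r is F. ✗
w2: [](~q | r -> ~p) is T, ~r is F. ✓

{w0, w2}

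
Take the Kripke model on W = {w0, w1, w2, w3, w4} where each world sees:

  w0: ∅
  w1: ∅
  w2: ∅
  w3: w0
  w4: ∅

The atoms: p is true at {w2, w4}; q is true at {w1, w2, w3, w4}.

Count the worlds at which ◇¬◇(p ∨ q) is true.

w0: no successors, so ◇¬◇(p ∨ q) fails. ✗
w1: no successors, so ◇¬◇(p ∨ q) fails. ✗
w2: no successors, so ◇¬◇(p ∨ q) fails. ✗
w3: successors {w0}; ¬◇(p ∨ q) there: w0:T. ✓
w4: no successors, so ◇¬◇(p ∨ q) fails. ✗
Satisfying worlds: {w3}.

1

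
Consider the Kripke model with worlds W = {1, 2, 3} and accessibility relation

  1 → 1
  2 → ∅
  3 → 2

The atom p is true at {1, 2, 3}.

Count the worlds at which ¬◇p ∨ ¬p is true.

1: ¬◇p is F, ¬p is F. ✗
2: ¬◇p is T, ¬p is F. ✓
3: ¬◇p is F, ¬p is F. ✗
Satisfying worlds: {2}.

1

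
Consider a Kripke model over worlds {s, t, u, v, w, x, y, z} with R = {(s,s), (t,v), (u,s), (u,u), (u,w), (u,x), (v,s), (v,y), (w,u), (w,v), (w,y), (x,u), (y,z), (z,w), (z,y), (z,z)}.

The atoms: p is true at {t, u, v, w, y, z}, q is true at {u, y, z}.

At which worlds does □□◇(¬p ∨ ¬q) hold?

s: successors {s}; □◇(¬p ∨ ¬q) there: s:T. ✓
t: successors {v}; □◇(¬p ∨ ¬q) there: v:F. ✗
u: successors {s, u, w, x}; □◇(¬p ∨ ¬q) there: s:T, u:F, w:F, x:T. ✗
v: successors {s, y}; □◇(¬p ∨ ¬q) there: s:T, y:T. ✓
w: successors {u, v, y}; □◇(¬p ∨ ¬q) there: u:F, v:F, y:T. ✗
x: successors {u}; □◇(¬p ∨ ¬q) there: u:F. ✗
y: successors {z}; □◇(¬p ∨ ¬q) there: z:F. ✗
z: successors {w, y, z}; □◇(¬p ∨ ¬q) there: w:F, y:T, z:F. ✗

{s, v}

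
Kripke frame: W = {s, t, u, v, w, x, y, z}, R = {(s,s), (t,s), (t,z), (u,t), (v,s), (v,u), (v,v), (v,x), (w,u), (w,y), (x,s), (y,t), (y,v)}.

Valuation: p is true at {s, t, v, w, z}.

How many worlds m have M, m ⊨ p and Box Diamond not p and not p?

0

s: p is T, Box Diamond not p and not p is F. ✗
t: p is T, Box Diamond not p and not p is F. ✗
u: p is F, Box Diamond not p and not p is F. ✗
v: p is T, Box Diamond not p and not p is F. ✗
w: p is T, Box Diamond not p and not p is F. ✗
x: p is F, Box Diamond not p and not p is F. ✗
y: p is F, Box Diamond not p and not p is F. ✗
z: p is T, Box Diamond not p and not p is F. ✗
Satisfying worlds: ∅.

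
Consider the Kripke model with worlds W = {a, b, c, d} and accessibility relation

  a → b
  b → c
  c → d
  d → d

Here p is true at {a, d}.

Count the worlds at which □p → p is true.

3

a: □p is F, p is T. ✓
b: □p is F, p is F. ✓
c: □p is T, p is F. ✗
d: □p is T, p is T. ✓
Satisfying worlds: {a, b, d}.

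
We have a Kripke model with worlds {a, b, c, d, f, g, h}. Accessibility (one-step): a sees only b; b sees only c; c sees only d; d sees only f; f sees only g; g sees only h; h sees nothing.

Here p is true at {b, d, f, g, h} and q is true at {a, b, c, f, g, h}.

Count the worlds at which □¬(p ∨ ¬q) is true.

2

a: successors {b}; ¬(p ∨ ¬q) there: b:F. ✗
b: successors {c}; ¬(p ∨ ¬q) there: c:T. ✓
c: successors {d}; ¬(p ∨ ¬q) there: d:F. ✗
d: successors {f}; ¬(p ∨ ¬q) there: f:F. ✗
f: successors {g}; ¬(p ∨ ¬q) there: g:F. ✗
g: successors {h}; ¬(p ∨ ¬q) there: h:F. ✗
h: no successors, so □¬(p ∨ ¬q) holds vacuously. ✓
Satisfying worlds: {b, h}.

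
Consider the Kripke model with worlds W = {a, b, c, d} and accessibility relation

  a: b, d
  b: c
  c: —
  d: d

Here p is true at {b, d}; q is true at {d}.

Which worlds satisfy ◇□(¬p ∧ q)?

{b}

a: successors {b, d}; □(¬p ∧ q) there: b:F, d:F. ✗
b: successors {c}; □(¬p ∧ q) there: c:T. ✓
c: no successors, so ◇□(¬p ∧ q) fails. ✗
d: successors {d}; □(¬p ∧ q) there: d:F. ✗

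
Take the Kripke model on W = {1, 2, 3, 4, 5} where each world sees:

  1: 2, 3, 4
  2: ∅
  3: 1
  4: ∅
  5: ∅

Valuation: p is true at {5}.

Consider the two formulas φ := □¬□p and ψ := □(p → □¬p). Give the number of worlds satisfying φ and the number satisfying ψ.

For □¬□p:
1: successors {2, 3, 4}; ¬□p there: 2:F, 3:T, 4:F. ✗
2: no successors, so □¬□p holds vacuously. ✓
3: successors {1}; ¬□p there: 1:T. ✓
4: no successors, so □¬□p holds vacuously. ✓
5: no successors, so □¬□p holds vacuously. ✓
— 4 worlds.
For □(p → □¬p):
1: successors {2, 3, 4}; p → □¬p there: 2:T, 3:T, 4:T. ✓
2: no successors, so □(p → □¬p) holds vacuously. ✓
3: successors {1}; p → □¬p there: 1:T. ✓
4: no successors, so □(p → □¬p) holds vacuously. ✓
5: no successors, so □(p → □¬p) holds vacuously. ✓
— 5 worlds.

4 and 5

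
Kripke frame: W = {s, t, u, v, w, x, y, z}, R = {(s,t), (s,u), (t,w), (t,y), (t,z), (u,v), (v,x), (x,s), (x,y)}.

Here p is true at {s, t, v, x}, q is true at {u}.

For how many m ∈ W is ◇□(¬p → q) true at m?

s: successors {t, u}; □(¬p → q) there: t:F, u:T. ✓
t: successors {w, y, z}; □(¬p → q) there: w:T, y:T, z:T. ✓
u: successors {v}; □(¬p → q) there: v:T. ✓
v: successors {x}; □(¬p → q) there: x:F. ✗
w: no successors, so ◇□(¬p → q) fails. ✗
x: successors {s, y}; □(¬p → q) there: s:T, y:T. ✓
y: no successors, so ◇□(¬p → q) fails. ✗
z: no successors, so ◇□(¬p → q) fails. ✗
Satisfying worlds: {s, t, u, x}.

4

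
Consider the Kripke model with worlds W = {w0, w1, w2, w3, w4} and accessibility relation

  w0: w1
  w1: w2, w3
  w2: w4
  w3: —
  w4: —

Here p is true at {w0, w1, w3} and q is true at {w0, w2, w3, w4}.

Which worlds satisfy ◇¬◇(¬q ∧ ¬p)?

{w0, w1, w2}

w0: successors {w1}; ¬◇(¬q ∧ ¬p) there: w1:T. ✓
w1: successors {w2, w3}; ¬◇(¬q ∧ ¬p) there: w2:T, w3:T. ✓
w2: successors {w4}; ¬◇(¬q ∧ ¬p) there: w4:T. ✓
w3: no successors, so ◇¬◇(¬q ∧ ¬p) fails. ✗
w4: no successors, so ◇¬◇(¬q ∧ ¬p) fails. ✗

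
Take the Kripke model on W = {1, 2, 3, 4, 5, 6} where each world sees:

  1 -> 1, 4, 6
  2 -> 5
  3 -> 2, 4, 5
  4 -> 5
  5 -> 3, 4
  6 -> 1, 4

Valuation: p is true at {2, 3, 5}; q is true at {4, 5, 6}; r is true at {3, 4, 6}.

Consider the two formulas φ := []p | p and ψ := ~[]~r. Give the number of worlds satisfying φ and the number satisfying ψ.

4 and 4

For []p | p:
1: []p is F, p is F. ✗
2: []p is T, p is T. ✓
3: []p is F, p is T. ✓
4: []p is T, p is F. ✓
5: []p is F, p is T. ✓
6: []p is F, p is F. ✗
— 4 worlds.
For ~[]~r:
1: []~r is F. ✓
2: []~r is T. ✗
3: []~r is F. ✓
4: []~r is T. ✗
5: []~r is F. ✓
6: []~r is F. ✓
— 4 worlds.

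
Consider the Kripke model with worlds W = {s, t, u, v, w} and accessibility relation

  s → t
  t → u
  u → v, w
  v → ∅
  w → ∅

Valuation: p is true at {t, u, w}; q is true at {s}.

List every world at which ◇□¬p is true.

{u}

s: successors {t}; □¬p there: t:F. ✗
t: successors {u}; □¬p there: u:F. ✗
u: successors {v, w}; □¬p there: v:T, w:T. ✓
v: no successors, so ◇□¬p fails. ✗
w: no successors, so ◇□¬p fails. ✗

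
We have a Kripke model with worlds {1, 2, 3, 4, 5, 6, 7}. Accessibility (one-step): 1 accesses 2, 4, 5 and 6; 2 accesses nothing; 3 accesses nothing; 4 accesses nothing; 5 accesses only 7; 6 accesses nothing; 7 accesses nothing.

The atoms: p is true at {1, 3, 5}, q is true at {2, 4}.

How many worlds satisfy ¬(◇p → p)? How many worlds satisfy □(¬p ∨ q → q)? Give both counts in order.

0 and 5

For ¬(◇p → p):
1: ◇p → p is T. ✗
2: ◇p → p is T. ✗
3: ◇p → p is T. ✗
4: ◇p → p is T. ✗
5: ◇p → p is T. ✗
6: ◇p → p is T. ✗
7: ◇p → p is T. ✗
— 0 worlds.
For □(¬p ∨ q → q):
1: successors {2, 4, 5, 6}; ¬p ∨ q → q there: 2:T, 4:T, 5:T, 6:F. ✗
2: no successors, so □(¬p ∨ q → q) holds vacuously. ✓
3: no successors, so □(¬p ∨ q → q) holds vacuously. ✓
4: no successors, so □(¬p ∨ q → q) holds vacuously. ✓
5: successors {7}; ¬p ∨ q → q there: 7:F. ✗
6: no successors, so □(¬p ∨ q → q) holds vacuously. ✓
7: no successors, so □(¬p ∨ q → q) holds vacuously. ✓
— 5 worlds.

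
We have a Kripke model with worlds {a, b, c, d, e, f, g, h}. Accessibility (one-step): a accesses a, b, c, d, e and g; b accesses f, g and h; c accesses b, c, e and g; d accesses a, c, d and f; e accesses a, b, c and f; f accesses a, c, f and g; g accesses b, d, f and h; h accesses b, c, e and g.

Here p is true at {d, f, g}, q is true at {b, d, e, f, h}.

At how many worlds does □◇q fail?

0

a: successors {a, b, c, d, e, g}; ◇q there: a:T, b:T, c:T, d:T, e:T, g:T. ✓
b: successors {f, g, h}; ◇q there: f:T, g:T, h:T. ✓
c: successors {b, c, e, g}; ◇q there: b:T, c:T, e:T, g:T. ✓
d: successors {a, c, d, f}; ◇q there: a:T, c:T, d:T, f:T. ✓
e: successors {a, b, c, f}; ◇q there: a:T, b:T, c:T, f:T. ✓
f: successors {a, c, f, g}; ◇q there: a:T, c:T, f:T, g:T. ✓
g: successors {b, d, f, h}; ◇q there: b:T, d:T, f:T, h:T. ✓
h: successors {b, c, e, g}; ◇q there: b:T, c:T, e:T, g:T. ✓
Satisfying worlds: {a, b, c, d, e, f, g, h}.
So □◇q fails at the other 0 worlds.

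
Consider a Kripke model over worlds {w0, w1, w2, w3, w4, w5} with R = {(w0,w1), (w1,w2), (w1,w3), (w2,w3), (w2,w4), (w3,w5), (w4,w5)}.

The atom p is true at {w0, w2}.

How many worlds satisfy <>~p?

w0: successors {w1}; ~p there: w1:T. ✓
w1: successors {w2, w3}; ~p there: w2:F, w3:T. ✓
w2: successors {w3, w4}; ~p there: w3:T, w4:T. ✓
w3: successors {w5}; ~p there: w5:T. ✓
w4: successors {w5}; ~p there: w5:T. ✓
w5: no successors, so <>~p fails. ✗
Satisfying worlds: {w0, w1, w2, w3, w4}.

5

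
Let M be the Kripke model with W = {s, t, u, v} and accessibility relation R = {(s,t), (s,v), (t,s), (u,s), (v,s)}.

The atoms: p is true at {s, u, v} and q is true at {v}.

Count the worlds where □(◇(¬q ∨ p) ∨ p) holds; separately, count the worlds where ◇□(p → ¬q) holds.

4 and 1

For □(◇(¬q ∨ p) ∨ p):
s: successors {t, v}; ◇(¬q ∨ p) ∨ p there: t:T, v:T. ✓
t: successors {s}; ◇(¬q ∨ p) ∨ p there: s:T. ✓
u: successors {s}; ◇(¬q ∨ p) ∨ p there: s:T. ✓
v: successors {s}; ◇(¬q ∨ p) ∨ p there: s:T. ✓
— 4 worlds.
For ◇□(p → ¬q):
s: successors {t, v}; □(p → ¬q) there: t:T, v:T. ✓
t: successors {s}; □(p → ¬q) there: s:F. ✗
u: successors {s}; □(p → ¬q) there: s:F. ✗
v: successors {s}; □(p → ¬q) there: s:F. ✗
— 1 world.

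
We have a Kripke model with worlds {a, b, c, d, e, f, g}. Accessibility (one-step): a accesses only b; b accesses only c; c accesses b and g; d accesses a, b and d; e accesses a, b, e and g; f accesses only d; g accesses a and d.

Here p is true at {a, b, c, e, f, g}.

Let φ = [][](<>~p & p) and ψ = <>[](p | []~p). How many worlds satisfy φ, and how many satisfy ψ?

For [][](<>~p & p):
a: successors {b}; [](<>~p & p) there: b:F. ✗
b: successors {c}; [](<>~p & p) there: c:F. ✗
c: successors {b, g}; [](<>~p & p) there: b:F, g:F. ✗
d: successors {a, b, d}; [](<>~p & p) there: a:F, b:F, d:F. ✗
e: successors {a, b, e, g}; [](<>~p & p) there: a:F, b:F, e:F, g:F. ✗
f: successors {d}; [](<>~p & p) there: d:F. ✗
g: successors {a, d}; [](<>~p & p) there: a:F, d:F. ✗
— 0 worlds.
For <>[](p | []~p):
a: successors {b}; [](p | []~p) there: b:T. ✓
b: successors {c}; [](p | []~p) there: c:T. ✓
c: successors {b, g}; [](p | []~p) there: b:T, g:F. ✓
d: successors {a, b, d}; [](p | []~p) there: a:T, b:T, d:F. ✓
e: successors {a, b, e, g}; [](p | []~p) there: a:T, b:T, e:T, g:F. ✓
f: successors {d}; [](p | []~p) there: d:F. ✗
g: successors {a, d}; [](p | []~p) there: a:T, d:F. ✓
— 6 worlds.

0 and 6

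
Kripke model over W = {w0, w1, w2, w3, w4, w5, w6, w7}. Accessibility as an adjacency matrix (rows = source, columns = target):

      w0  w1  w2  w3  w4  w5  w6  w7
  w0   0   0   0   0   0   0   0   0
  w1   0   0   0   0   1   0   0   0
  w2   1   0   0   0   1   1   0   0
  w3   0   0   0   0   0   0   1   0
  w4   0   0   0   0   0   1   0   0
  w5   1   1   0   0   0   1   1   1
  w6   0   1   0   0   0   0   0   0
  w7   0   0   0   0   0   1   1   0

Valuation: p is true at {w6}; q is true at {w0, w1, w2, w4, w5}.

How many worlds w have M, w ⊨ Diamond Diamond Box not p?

6

w0: no successors, so Diamond Diamond Box not p fails. ✗
w1: successors {w4}; Diamond Box not p there: w4:F. ✗
w2: successors {w0, w4, w5}; Diamond Box not p there: w0:F, w4:F, w5:T. ✓
w3: successors {w6}; Diamond Box not p there: w6:T. ✓
w4: successors {w5}; Diamond Box not p there: w5:T. ✓
w5: successors {w0, w1, w5, w6, w7}; Diamond Box not p there: w0:F, w1:T, w5:T, w6:T, w7:T. ✓
w6: successors {w1}; Diamond Box not p there: w1:T. ✓
w7: successors {w5, w6}; Diamond Box not p there: w5:T, w6:T. ✓
Satisfying worlds: {w2, w3, w4, w5, w6, w7}.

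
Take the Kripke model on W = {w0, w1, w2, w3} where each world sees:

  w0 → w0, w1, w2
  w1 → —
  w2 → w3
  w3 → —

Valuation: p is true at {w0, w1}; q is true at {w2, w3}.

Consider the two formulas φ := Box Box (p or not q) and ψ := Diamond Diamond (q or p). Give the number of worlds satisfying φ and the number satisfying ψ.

For Box Box (p or not q):
w0: successors {w0, w1, w2}; Box (p or not q) there: w0:F, w1:T, w2:F. ✗
w1: no successors, so Box Box (p or not q) holds vacuously. ✓
w2: successors {w3}; Box (p or not q) there: w3:T. ✓
w3: no successors, so Box Box (p or not q) holds vacuously. ✓
— 3 worlds.
For Diamond Diamond (q or p):
w0: successors {w0, w1, w2}; Diamond (q or p) there: w0:T, w1:F, w2:T. ✓
w1: no successors, so Diamond Diamond (q or p) fails. ✗
w2: successors {w3}; Diamond (q or p) there: w3:F. ✗
w3: no successors, so Diamond Diamond (q or p) fails. ✗
— 1 world.

3 and 1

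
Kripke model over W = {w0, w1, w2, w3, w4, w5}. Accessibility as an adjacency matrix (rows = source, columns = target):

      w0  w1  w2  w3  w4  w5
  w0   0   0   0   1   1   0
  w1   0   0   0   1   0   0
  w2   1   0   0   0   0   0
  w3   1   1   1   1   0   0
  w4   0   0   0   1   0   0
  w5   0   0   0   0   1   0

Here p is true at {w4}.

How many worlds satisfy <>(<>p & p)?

0

w0: successors {w3, w4}; <>p & p there: w3:F, w4:F. ✗
w1: successors {w3}; <>p & p there: w3:F. ✗
w2: successors {w0}; <>p & p there: w0:F. ✗
w3: successors {w0, w1, w2, w3}; <>p & p there: w0:F, w1:F, w2:F, w3:F. ✗
w4: successors {w3}; <>p & p there: w3:F. ✗
w5: successors {w4}; <>p & p there: w4:F. ✗
Satisfying worlds: ∅.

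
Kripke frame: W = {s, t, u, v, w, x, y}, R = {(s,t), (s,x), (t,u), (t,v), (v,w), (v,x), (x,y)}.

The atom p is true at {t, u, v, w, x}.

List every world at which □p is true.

{s, t, u, v, w, y}

s: successors {t, x}; p there: t:T, x:T. ✓
t: successors {u, v}; p there: u:T, v:T. ✓
u: no successors, so □p holds vacuously. ✓
v: successors {w, x}; p there: w:T, x:T. ✓
w: no successors, so □p holds vacuously. ✓
x: successors {y}; p there: y:F. ✗
y: no successors, so □p holds vacuously. ✓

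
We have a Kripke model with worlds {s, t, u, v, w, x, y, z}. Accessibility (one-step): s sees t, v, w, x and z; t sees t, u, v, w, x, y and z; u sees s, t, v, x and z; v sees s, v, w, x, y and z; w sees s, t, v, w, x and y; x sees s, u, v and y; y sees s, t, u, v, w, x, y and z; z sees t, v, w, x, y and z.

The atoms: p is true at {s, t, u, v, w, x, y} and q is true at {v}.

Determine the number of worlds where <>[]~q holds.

s: successors {t, v, w, x, z}; []~q there: t:F, v:F, w:F, x:F, z:F. ✗
t: successors {t, u, v, w, x, y, z}; []~q there: t:F, u:F, v:F, w:F, x:F, y:F, z:F. ✗
u: successors {s, t, v, x, z}; []~q there: s:F, t:F, v:F, x:F, z:F. ✗
v: successors {s, v, w, x, y, z}; []~q there: s:F, v:F, w:F, x:F, y:F, z:F. ✗
w: successors {s, t, v, w, x, y}; []~q there: s:F, t:F, v:F, w:F, x:F, y:F. ✗
x: successors {s, u, v, y}; []~q there: s:F, u:F, v:F, y:F. ✗
y: successors {s, t, u, v, w, x, y, z}; []~q there: s:F, t:F, u:F, v:F, w:F, x:F, y:F, z:F. ✗
z: successors {t, v, w, x, y, z}; []~q there: t:F, v:F, w:F, x:F, y:F, z:F. ✗
Satisfying worlds: ∅.

0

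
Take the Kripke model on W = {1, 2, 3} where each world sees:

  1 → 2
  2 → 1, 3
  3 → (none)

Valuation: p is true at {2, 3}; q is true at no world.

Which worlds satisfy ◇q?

1: successors {2}; q there: 2:F. ✗
2: successors {1, 3}; q there: 1:F, 3:F. ✗
3: no successors, so ◇q fails. ✗

∅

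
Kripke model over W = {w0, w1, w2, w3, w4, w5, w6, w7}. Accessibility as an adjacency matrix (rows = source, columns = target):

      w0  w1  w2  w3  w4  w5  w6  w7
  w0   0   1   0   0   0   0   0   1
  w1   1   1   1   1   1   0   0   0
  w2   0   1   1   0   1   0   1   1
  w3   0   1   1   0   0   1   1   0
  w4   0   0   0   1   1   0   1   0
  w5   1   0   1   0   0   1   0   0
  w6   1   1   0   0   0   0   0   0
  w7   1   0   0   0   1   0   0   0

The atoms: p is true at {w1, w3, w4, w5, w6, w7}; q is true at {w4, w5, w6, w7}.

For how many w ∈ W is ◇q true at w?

7

w0: successors {w1, w7}; q there: w1:F, w7:T. ✓
w1: successors {w0, w1, w2, w3, w4}; q there: w0:F, w1:F, w2:F, w3:F, w4:T. ✓
w2: successors {w1, w2, w4, w6, w7}; q there: w1:F, w2:F, w4:T, w6:T, w7:T. ✓
w3: successors {w1, w2, w5, w6}; q there: w1:F, w2:F, w5:T, w6:T. ✓
w4: successors {w3, w4, w6}; q there: w3:F, w4:T, w6:T. ✓
w5: successors {w0, w2, w5}; q there: w0:F, w2:F, w5:T. ✓
w6: successors {w0, w1}; q there: w0:F, w1:F. ✗
w7: successors {w0, w4}; q there: w0:F, w4:T. ✓
Satisfying worlds: {w0, w1, w2, w3, w4, w5, w7}.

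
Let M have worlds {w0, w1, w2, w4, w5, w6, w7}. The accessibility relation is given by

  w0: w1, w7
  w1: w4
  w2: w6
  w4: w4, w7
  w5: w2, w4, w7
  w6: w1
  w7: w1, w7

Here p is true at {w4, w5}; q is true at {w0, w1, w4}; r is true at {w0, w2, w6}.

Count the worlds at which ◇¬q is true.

5

w0: successors {w1, w7}; ¬q there: w1:F, w7:T. ✓
w1: successors {w4}; ¬q there: w4:F. ✗
w2: successors {w6}; ¬q there: w6:T. ✓
w4: successors {w4, w7}; ¬q there: w4:F, w7:T. ✓
w5: successors {w2, w4, w7}; ¬q there: w2:T, w4:F, w7:T. ✓
w6: successors {w1}; ¬q there: w1:F. ✗
w7: successors {w1, w7}; ¬q there: w1:F, w7:T. ✓
Satisfying worlds: {w0, w2, w4, w5, w7}.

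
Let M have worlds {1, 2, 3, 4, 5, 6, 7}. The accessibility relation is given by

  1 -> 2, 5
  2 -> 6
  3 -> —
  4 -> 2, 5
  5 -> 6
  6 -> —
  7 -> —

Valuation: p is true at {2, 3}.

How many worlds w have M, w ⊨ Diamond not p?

1: successors {2, 5}; not p there: 2:F, 5:T. ✓
2: successors {6}; not p there: 6:T. ✓
3: no successors, so Diamond not p fails. ✗
4: successors {2, 5}; not p there: 2:F, 5:T. ✓
5: successors {6}; not p there: 6:T. ✓
6: no successors, so Diamond not p fails. ✗
7: no successors, so Diamond not p fails. ✗
Satisfying worlds: {1, 2, 4, 5}.

4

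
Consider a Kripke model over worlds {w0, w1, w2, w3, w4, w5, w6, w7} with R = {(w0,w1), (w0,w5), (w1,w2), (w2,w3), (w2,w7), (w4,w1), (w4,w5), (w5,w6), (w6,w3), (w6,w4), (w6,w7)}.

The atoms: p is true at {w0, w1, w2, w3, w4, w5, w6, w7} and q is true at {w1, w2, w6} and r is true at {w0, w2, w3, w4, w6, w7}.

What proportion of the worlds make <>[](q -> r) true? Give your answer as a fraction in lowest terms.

w0: successors {w1, w5}; [](q -> r) there: w1:T, w5:T. ✓
w1: successors {w2}; [](q -> r) there: w2:T. ✓
w2: successors {w3, w7}; [](q -> r) there: w3:T, w7:T. ✓
w3: no successors, so <>[](q -> r) fails. ✗
w4: successors {w1, w5}; [](q -> r) there: w1:T, w5:T. ✓
w5: successors {w6}; [](q -> r) there: w6:T. ✓
w6: successors {w3, w4, w7}; [](q -> r) there: w3:T, w4:F, w7:T. ✓
w7: no successors, so <>[](q -> r) fails. ✗
That's 6 of 8 worlds, so 6/8 = 3/4.

3/4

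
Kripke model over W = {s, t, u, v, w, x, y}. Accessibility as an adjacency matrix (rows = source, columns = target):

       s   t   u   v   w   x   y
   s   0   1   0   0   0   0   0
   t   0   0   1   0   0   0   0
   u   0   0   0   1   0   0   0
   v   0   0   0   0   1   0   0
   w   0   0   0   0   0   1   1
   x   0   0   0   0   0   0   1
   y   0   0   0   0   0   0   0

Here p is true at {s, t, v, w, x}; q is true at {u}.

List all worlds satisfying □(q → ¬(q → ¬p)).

{s, u, v, w, x, y}

s: successors {t}; q → ¬(q → ¬p) there: t:T. ✓
t: successors {u}; q → ¬(q → ¬p) there: u:F. ✗
u: successors {v}; q → ¬(q → ¬p) there: v:T. ✓
v: successors {w}; q → ¬(q → ¬p) there: w:T. ✓
w: successors {x, y}; q → ¬(q → ¬p) there: x:T, y:T. ✓
x: successors {y}; q → ¬(q → ¬p) there: y:T. ✓
y: no successors, so □(q → ¬(q → ¬p)) holds vacuously. ✓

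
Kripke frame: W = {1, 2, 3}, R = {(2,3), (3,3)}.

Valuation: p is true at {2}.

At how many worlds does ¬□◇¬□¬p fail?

1: □◇¬□¬p is T. ✗
2: □◇¬□¬p is F. ✓
3: □◇¬□¬p is F. ✓
Satisfying worlds: {2, 3}.
So ¬□◇¬□¬p fails at the other 1 world.

1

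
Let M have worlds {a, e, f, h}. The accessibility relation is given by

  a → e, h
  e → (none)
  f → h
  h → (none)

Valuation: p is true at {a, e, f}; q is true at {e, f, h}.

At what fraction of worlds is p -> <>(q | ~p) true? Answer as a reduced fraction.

3/4

a: p is T, <>(q | ~p) is T. ✓
e: p is T, <>(q | ~p) is F. ✗
f: p is T, <>(q | ~p) is T. ✓
h: p is F, <>(q | ~p) is F. ✓
That's 3 of 4 worlds, so 3/4.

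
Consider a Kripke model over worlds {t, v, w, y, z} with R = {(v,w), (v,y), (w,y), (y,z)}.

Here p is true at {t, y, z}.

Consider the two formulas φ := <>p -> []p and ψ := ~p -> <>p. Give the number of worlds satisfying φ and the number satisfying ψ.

4 and 5

For <>p -> []p:
t: <>p is F, []p is T. ✓
v: <>p is T, []p is F. ✗
w: <>p is T, []p is T. ✓
y: <>p is T, []p is T. ✓
z: <>p is F, []p is T. ✓
— 4 worlds.
For ~p -> <>p:
t: ~p is F, <>p is F. ✓
v: ~p is T, <>p is T. ✓
w: ~p is T, <>p is T. ✓
y: ~p is F, <>p is T. ✓
z: ~p is F, <>p is F. ✓
— 5 worlds.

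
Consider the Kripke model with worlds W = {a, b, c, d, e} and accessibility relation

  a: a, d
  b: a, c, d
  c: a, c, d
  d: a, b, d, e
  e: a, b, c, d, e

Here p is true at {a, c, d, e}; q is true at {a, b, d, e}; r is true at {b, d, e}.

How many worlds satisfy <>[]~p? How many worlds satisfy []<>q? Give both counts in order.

0 and 5

For <>[]~p:
a: successors {a, d}; []~p there: a:F, d:F. ✗
b: successors {a, c, d}; []~p there: a:F, c:F, d:F. ✗
c: successors {a, c, d}; []~p there: a:F, c:F, d:F. ✗
d: successors {a, b, d, e}; []~p there: a:F, b:F, d:F, e:F. ✗
e: successors {a, b, c, d, e}; []~p there: a:F, b:F, c:F, d:F, e:F. ✗
— 0 worlds.
For []<>q:
a: successors {a, d}; <>q there: a:T, d:T. ✓
b: successors {a, c, d}; <>q there: a:T, c:T, d:T. ✓
c: successors {a, c, d}; <>q there: a:T, c:T, d:T. ✓
d: successors {a, b, d, e}; <>q there: a:T, b:T, d:T, e:T. ✓
e: successors {a, b, c, d, e}; <>q there: a:T, b:T, c:T, d:T, e:T. ✓
— 5 worlds.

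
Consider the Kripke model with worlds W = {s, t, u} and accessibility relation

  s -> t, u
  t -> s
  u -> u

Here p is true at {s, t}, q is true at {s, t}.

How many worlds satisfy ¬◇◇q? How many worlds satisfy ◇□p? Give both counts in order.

1 and 1

For ¬◇◇q:
s: ◇◇q is T. ✗
t: ◇◇q is T. ✗
u: ◇◇q is F. ✓
— 1 world.
For ◇□p:
s: successors {t, u}; □p there: t:T, u:F. ✓
t: successors {s}; □p there: s:F. ✗
u: successors {u}; □p there: u:F. ✗
— 1 world.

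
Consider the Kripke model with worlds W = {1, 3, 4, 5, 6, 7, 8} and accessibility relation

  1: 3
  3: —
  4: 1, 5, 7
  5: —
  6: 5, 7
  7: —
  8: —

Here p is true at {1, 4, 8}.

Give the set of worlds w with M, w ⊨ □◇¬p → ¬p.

{1, 3, 4, 5, 6, 7}

1: □◇¬p is F, ¬p is F. ✓
3: □◇¬p is T, ¬p is T. ✓
4: □◇¬p is F, ¬p is F. ✓
5: □◇¬p is T, ¬p is T. ✓
6: □◇¬p is F, ¬p is T. ✓
7: □◇¬p is T, ¬p is T. ✓
8: □◇¬p is T, ¬p is F. ✗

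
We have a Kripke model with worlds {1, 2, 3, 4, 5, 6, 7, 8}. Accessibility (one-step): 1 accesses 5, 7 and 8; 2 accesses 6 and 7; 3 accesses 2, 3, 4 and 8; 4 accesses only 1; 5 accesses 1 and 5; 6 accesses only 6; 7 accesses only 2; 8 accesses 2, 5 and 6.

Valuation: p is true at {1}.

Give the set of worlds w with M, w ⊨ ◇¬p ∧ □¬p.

{1, 2, 3, 6, 7, 8}

1: ◇¬p is T, □¬p is T. ✓
2: ◇¬p is T, □¬p is T. ✓
3: ◇¬p is T, □¬p is T. ✓
4: ◇¬p is F, □¬p is F. ✗
5: ◇¬p is T, □¬p is F. ✗
6: ◇¬p is T, □¬p is T. ✓
7: ◇¬p is T, □¬p is T. ✓
8: ◇¬p is T, □¬p is T. ✓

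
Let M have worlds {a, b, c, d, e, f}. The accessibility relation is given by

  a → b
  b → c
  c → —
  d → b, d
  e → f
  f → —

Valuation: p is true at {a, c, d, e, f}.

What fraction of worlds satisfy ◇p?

1/2

a: successors {b}; p there: b:F. ✗
b: successors {c}; p there: c:T. ✓
c: no successors, so ◇p fails. ✗
d: successors {b, d}; p there: b:F, d:T. ✓
e: successors {f}; p there: f:T. ✓
f: no successors, so ◇p fails. ✗
That's 3 of 6 worlds, so 3/6 = 1/2.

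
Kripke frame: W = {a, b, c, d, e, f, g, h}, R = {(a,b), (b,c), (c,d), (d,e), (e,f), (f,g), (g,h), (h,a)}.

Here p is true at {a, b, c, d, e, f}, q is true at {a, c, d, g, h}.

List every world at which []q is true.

{b, c, f, g, h}

a: successors {b}; q there: b:F. ✗
b: successors {c}; q there: c:T. ✓
c: successors {d}; q there: d:T. ✓
d: successors {e}; q there: e:F. ✗
e: successors {f}; q there: f:F. ✗
f: successors {g}; q there: g:T. ✓
g: successors {h}; q there: h:T. ✓
h: successors {a}; q there: a:T. ✓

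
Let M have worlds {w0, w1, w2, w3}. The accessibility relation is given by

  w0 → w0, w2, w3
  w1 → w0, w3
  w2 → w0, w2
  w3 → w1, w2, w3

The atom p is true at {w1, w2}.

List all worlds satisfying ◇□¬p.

{w3}

w0: successors {w0, w2, w3}; □¬p there: w0:F, w2:F, w3:F. ✗
w1: successors {w0, w3}; □¬p there: w0:F, w3:F. ✗
w2: successors {w0, w2}; □¬p there: w0:F, w2:F. ✗
w3: successors {w1, w2, w3}; □¬p there: w1:T, w2:F, w3:F. ✓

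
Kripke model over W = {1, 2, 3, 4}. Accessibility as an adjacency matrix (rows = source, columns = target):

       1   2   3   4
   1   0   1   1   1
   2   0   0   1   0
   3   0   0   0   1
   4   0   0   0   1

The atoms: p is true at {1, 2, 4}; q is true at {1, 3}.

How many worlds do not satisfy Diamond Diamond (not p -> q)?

1: successors {2, 3, 4}; Diamond (not p -> q) there: 2:T, 3:T, 4:T. ✓
2: successors {3}; Diamond (not p -> q) there: 3:T. ✓
3: successors {4}; Diamond (not p -> q) there: 4:T. ✓
4: successors {4}; Diamond (not p -> q) there: 4:T. ✓
Satisfying worlds: {1, 2, 3, 4}.
So Diamond Diamond (not p -> q) fails at the other 0 worlds.

0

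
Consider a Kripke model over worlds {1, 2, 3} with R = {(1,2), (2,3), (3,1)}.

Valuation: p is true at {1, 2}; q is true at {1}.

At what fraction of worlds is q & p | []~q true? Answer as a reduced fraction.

1: q & p is T, []~q is T. ✓
2: q & p is F, []~q is T. ✓
3: q & p is F, []~q is F. ✗
That's 2 of 3 worlds, so 2/3.

2/3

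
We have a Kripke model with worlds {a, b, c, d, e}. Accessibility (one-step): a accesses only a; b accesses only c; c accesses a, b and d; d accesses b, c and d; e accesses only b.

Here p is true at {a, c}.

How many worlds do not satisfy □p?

3

a: successors {a}; p there: a:T. ✓
b: successors {c}; p there: c:T. ✓
c: successors {a, b, d}; p there: a:T, b:F, d:F. ✗
d: successors {b, c, d}; p there: b:F, c:T, d:F. ✗
e: successors {b}; p there: b:F. ✗
Satisfying worlds: {a, b}.
So □p fails at the other 3 worlds.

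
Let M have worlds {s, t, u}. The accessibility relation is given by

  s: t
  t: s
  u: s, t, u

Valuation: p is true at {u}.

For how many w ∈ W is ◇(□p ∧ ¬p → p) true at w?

s: successors {t}; □p ∧ ¬p → p there: t:T. ✓
t: successors {s}; □p ∧ ¬p → p there: s:T. ✓
u: successors {s, t, u}; □p ∧ ¬p → p there: s:T, t:T, u:T. ✓
Satisfying worlds: {s, t, u}.

3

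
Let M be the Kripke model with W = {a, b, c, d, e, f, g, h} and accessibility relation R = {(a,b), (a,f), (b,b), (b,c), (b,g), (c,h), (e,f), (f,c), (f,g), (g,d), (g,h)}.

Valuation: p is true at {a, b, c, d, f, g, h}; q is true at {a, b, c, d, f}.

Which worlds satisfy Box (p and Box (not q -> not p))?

{c, d, g, h}

a: successors {b, f}; p and Box (not q -> not p) there: b:F, f:F. ✗
b: successors {b, c, g}; p and Box (not q -> not p) there: b:F, c:F, g:F. ✗
c: successors {h}; p and Box (not q -> not p) there: h:T. ✓
d: no successors, so Box (p and Box (not q -> not p)) holds vacuously. ✓
e: successors {f}; p and Box (not q -> not p) there: f:F. ✗
f: successors {c, g}; p and Box (not q -> not p) there: c:F, g:F. ✗
g: successors {d, h}; p and Box (not q -> not p) there: d:T, h:T. ✓
h: no successors, so Box (p and Box (not q -> not p)) holds vacuously. ✓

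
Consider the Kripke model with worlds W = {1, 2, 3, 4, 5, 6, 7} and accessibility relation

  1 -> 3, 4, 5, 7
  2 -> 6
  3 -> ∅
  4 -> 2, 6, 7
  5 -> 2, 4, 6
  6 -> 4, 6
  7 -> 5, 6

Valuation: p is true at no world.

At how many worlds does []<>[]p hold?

1

1: successors {3, 4, 5, 7}; <>[]p there: 3:F, 4:F, 5:F, 7:F. ✗
2: successors {6}; <>[]p there: 6:F. ✗
3: no successors, so []<>[]p holds vacuously. ✓
4: successors {2, 6, 7}; <>[]p there: 2:F, 6:F, 7:F. ✗
5: successors {2, 4, 6}; <>[]p there: 2:F, 4:F, 6:F. ✗
6: successors {4, 6}; <>[]p there: 4:F, 6:F. ✗
7: successors {5, 6}; <>[]p there: 5:F, 6:F. ✗
Satisfying worlds: {3}.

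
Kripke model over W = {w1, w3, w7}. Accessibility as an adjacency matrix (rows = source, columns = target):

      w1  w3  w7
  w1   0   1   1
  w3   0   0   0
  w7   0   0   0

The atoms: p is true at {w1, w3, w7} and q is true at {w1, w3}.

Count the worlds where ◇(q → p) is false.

w1: successors {w3, w7}; q → p there: w3:T, w7:T. ✓
w3: no successors, so ◇(q → p) fails. ✗
w7: no successors, so ◇(q → p) fails. ✗
Satisfying worlds: {w1}.
So ◇(q → p) fails at the other 2 worlds.

2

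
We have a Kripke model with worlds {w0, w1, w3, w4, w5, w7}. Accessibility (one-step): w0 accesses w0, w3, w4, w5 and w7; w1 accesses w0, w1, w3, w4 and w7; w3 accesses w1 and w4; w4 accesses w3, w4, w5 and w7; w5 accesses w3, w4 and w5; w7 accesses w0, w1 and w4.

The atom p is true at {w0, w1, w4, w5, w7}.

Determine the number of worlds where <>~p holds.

w0: successors {w0, w3, w4, w5, w7}; ~p there: w0:F, w3:T, w4:F, w5:F, w7:F. ✓
w1: successors {w0, w1, w3, w4, w7}; ~p there: w0:F, w1:F, w3:T, w4:F, w7:F. ✓
w3: successors {w1, w4}; ~p there: w1:F, w4:F. ✗
w4: successors {w3, w4, w5, w7}; ~p there: w3:T, w4:F, w5:F, w7:F. ✓
w5: successors {w3, w4, w5}; ~p there: w3:T, w4:F, w5:F. ✓
w7: successors {w0, w1, w4}; ~p there: w0:F, w1:F, w4:F. ✗
Satisfying worlds: {w0, w1, w4, w5}.

4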